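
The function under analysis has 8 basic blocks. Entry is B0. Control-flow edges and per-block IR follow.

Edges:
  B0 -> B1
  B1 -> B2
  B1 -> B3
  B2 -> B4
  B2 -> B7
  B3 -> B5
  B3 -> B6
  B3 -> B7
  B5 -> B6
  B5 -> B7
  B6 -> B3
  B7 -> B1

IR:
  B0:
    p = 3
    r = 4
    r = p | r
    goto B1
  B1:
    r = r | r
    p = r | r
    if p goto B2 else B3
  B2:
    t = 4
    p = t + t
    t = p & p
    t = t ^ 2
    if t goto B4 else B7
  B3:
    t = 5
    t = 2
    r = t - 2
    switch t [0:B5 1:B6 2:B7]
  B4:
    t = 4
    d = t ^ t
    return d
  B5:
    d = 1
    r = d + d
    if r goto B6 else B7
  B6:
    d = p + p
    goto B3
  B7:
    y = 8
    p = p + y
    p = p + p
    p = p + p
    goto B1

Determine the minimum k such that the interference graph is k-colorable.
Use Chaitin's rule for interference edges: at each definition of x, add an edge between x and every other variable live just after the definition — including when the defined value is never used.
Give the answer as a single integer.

Per-block:
  B0 def {p,r} use ∅
  B1 def {p,r} use {r}
  B2 def {p,t} use ∅
  B3 def {r,t} use ∅
  B4 def {d,t} use ∅
  B5 def {d,r} use ∅
  B6 def {d} use {p}
  B7 def {p,y} use {p}

Live sets:
  live B0: ∅→{r}
  live B1: {r}→{p,r}
  live B2: {r}→{p,r}
  live B3: {p}→{p,r}
  live B4: ∅→∅
  live B5: {p}→{p,r}
  live B6: {p}→{p}
  live B7: {p,r}→{r}

Interference:
  d↔{p}
  p↔{d,r,t,y}
  r↔{p,t,y}
  t↔{p,r}
  y↔{p,r}

Colouring:
  lower bound: {p,r,t} mutually conflict ⇒ χ ≥ 3
  3-colouring: c0={p}  c1={d,r}  c2={t,y}
  χ = 3

Answer: 3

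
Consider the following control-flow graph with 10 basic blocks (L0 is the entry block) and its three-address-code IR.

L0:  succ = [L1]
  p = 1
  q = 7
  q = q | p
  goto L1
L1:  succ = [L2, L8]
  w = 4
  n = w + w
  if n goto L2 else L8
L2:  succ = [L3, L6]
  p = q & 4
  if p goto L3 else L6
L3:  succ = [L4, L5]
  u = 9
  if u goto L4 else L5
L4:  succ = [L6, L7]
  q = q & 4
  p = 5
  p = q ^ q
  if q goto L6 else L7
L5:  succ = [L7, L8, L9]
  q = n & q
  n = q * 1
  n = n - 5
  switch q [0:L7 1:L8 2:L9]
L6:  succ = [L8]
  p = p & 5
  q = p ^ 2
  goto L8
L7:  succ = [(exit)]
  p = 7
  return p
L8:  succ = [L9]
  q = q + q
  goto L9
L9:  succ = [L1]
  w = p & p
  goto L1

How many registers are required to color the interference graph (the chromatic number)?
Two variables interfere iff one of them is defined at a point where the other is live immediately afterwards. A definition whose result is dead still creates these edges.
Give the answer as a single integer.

Block summaries:
  L0: def={p,q} ue=∅
  L1: def={n,w} ue=∅
  L2: def={p} ue={q}
  L3: def={u} ue=∅
  L4: def={p,q} ue={q}
  L5: def={n,q} ue={n,q}
  L6: def={p,q} ue={p}
  L7: def={p} ue=∅
  L8: def={q} ue={q}
  L9: def={w} ue={p}

Live sets:
  L0 li=∅ lo={p,q}
  L1 li={p,q} lo={n,p,q}
  L2 li={n,q} lo={n,p,q}
  L3 li={n,p,q} lo={n,p,q}
  L4 li={q} lo={p}
  L5 li={n,p,q} lo={p,q}
  L6 li={p} lo={p,q}
  L7 li=∅ lo=∅
  L8 li={p,q} lo={p,q}
  L9 li={p,q} lo={p,q}

Interference:
  n — {p,q,u}
  p — {n,q,u,w}
  q — {n,p,u,w}
  u — {n,p,q}
  w — {p,q}

Colouring:
  clique {n,p,q,u} ⇒ need ≥ 4
  4-colouring: c0={p}  c1={q}  c2={n,w}  c3={u}
  χ = 4

Answer: 4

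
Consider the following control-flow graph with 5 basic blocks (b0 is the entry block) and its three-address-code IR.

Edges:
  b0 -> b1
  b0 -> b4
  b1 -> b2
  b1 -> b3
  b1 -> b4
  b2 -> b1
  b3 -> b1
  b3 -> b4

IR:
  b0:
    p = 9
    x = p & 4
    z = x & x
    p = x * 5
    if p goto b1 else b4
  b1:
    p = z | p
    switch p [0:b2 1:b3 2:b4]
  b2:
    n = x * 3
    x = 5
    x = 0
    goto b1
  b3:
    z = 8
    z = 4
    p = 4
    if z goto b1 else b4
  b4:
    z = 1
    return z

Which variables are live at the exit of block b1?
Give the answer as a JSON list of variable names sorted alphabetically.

Block summaries:
  b0: def={p,x,z} ue=∅
  b1: def={p} ue={p,z}
  b2: def={n,x} ue={x}
  b3: def={p,z} ue=∅
  b4: def={z} ue=∅

Backward fixpoint:
  b0 li=∅ lo={p,x,z}
  b1 li={p,x,z} lo={p,x,z}
  b2 li={p,x,z} lo={p,x,z}
  b3 li={x} lo={p,x,z}
  b4 li=∅ lo=∅

live-out(b1) = ["p", "x", "z"]

Answer: ["p", "x", "z"]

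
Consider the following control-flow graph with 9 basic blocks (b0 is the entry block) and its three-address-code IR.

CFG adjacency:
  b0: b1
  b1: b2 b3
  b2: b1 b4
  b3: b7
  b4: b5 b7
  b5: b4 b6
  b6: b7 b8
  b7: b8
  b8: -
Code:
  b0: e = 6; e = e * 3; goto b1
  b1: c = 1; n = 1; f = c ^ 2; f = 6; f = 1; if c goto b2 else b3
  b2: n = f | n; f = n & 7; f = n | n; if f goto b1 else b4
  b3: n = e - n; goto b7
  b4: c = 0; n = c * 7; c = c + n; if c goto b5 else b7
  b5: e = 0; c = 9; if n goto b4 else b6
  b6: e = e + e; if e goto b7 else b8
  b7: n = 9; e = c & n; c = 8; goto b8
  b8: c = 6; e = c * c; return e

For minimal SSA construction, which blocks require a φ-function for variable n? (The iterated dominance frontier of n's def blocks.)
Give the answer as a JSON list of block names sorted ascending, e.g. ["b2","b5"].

Answer: ["b1", "b4", "b7", "b8"]

Working:
idom tree: b1←b0 b2←b1 b3←b1 b4←b2 b5←b4 b6←b5 b7←b1 b8←b1
Dom at joins:
  b1: preds {b0,b2}: {b0} ∩ {b0,b1,b2} = {b0}; idom=b0
  b4: preds {b2,b5}: {b0,b1,b2} ∩ {b0,b1,b2,b4,b5} = {b0,b1,b2}; idom=b2
  b7: preds {b3,b4,b6}: {b0,b1,b3} ∩ {b0,b1,b2,b4} ∩ {b0,b1,b2,b4,b5,b6} = {b0,b1}; idom=b1
  b8: preds {b6,b7}: {b0,b1,b2,b4,b5,b6} ∩ {b0,b1,b7} = {b0,b1}; idom=b1

DF derivation:
  join b1 pred b0: · stop@b0
  join b1 pred b2: b2→b1 stop@b0
  join b4 pred b2: · stop@b2
  join b4 pred b5: b5→b4 stop@b2
  join b7 pred b3: b3 stop@b1
  join b7 pred b4: b4→b2 stop@b1
  join b7 pred b6: b6→b5→b4→b2 stop@b1
  join b8 pred b6: b6→b5→b4→b2 stop@b1
  join b8 pred b7: b7 stop@b1
  b0 → ∅
  b1 → {b1}
  b2 → {b1,b7,b8}
  b3 → {b7}
  b4 → {b4,b7,b8}
  b5 → {b4,b7,b8}
  b6 → {b7,b8}
  b7 → {b8}
  b8 → ∅

φ for n: defs {b1,b2,b3,b4,b7}
  DF⁺ = {b1,b4,b7,b8}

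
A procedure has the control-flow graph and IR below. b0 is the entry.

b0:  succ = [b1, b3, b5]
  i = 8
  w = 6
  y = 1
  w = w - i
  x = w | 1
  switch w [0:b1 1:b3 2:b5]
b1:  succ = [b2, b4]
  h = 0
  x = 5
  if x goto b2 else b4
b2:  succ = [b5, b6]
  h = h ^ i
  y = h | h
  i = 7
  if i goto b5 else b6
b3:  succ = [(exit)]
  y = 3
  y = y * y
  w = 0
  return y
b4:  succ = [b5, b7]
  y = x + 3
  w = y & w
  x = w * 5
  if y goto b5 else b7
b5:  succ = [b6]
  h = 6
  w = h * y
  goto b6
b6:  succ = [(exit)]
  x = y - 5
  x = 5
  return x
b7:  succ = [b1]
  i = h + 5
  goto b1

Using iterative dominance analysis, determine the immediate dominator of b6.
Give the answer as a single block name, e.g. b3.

idom tree: b1←b0 b2←b1 b3←b0 b4←b1 b5←b0 b6←b0 b7←b4
Join-block Dom:
  b1: preds {b0,b7}: {b0} ∩ {b0,b1,b4,b7} = {b0}; idom=b0
  b5: preds {b0,b2,b4}: {b0} ∩ {b0,b1,b2} ∩ {b0,b1,b4} = {b0}; idom=b0
  b6: preds {b2,b5}: {b0,b1,b2} ∩ {b0,b5} = {b0}; idom=b0

idom(b6) = b0

Answer: b0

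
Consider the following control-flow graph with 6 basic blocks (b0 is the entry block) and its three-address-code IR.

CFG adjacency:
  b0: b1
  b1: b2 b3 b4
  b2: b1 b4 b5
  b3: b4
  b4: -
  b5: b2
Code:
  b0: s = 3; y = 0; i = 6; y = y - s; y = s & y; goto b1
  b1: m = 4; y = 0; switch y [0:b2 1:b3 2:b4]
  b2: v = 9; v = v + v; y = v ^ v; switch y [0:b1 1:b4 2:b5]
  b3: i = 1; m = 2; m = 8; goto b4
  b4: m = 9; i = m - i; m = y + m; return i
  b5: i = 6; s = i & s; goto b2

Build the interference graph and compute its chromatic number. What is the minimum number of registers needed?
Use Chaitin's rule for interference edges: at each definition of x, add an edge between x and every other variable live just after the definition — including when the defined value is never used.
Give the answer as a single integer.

Block summaries:
  b0: {i,s,y} / ∅
  b1: {m,y} / ∅
  b2: {v,y} / ∅
  b3: {i,m} / ∅
  b4: {i,m} / {i,y}
  b5: {i,s} / {s}

Backward fixpoint:
  b0 li=∅ lo={i,s}
  b1 li={i,s} lo={i,s,y}
  b2 li={i,s} lo={i,s,y}
  b3 li={y} lo={i,y}
  b4 li={i,y} lo=∅
  b5 li={s} lo={i,s}

Conflict graph:
  i↔{m,s,v,y}
  m↔{i,s,y}
  s↔{i,m,v,y}
  v↔{i,s}
  y↔{i,m,s}

Colouring:
  clique {i,m,s,y} ⇒ need ≥ 4
  assign i→R0 m→R2 s→R1 v→R2 y→R3 — no edge inside a register ⇒ χ ≤ 4
  χ = 4

Answer: 4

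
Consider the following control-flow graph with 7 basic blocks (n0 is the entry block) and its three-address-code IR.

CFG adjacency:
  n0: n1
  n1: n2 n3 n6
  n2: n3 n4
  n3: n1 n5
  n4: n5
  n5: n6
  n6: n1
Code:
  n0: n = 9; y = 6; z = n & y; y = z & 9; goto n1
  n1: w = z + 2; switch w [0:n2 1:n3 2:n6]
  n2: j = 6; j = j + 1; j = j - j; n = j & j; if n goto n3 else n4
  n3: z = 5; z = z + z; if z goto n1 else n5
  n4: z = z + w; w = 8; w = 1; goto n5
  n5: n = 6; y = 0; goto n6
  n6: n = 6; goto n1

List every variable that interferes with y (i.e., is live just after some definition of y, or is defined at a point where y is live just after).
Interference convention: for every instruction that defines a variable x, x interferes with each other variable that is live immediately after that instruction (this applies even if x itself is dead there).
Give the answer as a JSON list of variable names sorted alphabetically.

def/use:
  n0: def={n,y,z} ue=∅
  n1: def={w} ue={z}
  n2: def={j,n} ue=∅
  n3: def={z} ue=∅
  n4: def={w,z} ue={w,z}
  n5: def={n,y} ue=∅
  n6: def={n} ue=∅

Liveness:
  n0 li=∅ lo={z}
  n1 li={z} lo={w,z}
  n2 li={w,z} lo={w,z}
  n3 li=∅ lo={z}
  n4 li={w,z} lo={z}
  n5 li={z} lo={z}
  n6 li={z} lo={z}

Conflict graph:
  j↔{w,z}
  n↔{w,y,z}
  w↔{j,n,z}
  y↔{n,z}
  z↔{j,n,w,y}

N(y) = ["n", "z"]

Answer: ["n", "z"]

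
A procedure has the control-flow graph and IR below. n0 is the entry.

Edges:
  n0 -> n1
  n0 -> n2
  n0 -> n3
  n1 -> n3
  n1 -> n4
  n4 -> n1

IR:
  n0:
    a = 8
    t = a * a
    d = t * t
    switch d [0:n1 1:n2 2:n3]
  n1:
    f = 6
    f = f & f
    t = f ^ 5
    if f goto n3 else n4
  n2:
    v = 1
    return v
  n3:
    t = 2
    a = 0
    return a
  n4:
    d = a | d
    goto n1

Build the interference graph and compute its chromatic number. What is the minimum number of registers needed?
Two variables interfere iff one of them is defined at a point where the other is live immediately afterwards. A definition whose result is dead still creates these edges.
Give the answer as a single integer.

Answer: 4

Working:
Block summaries:
  n0: def={a,d,t} ue=∅
  n1: def={f,t} ue=∅
  n2: def={v} ue=∅
  n3: def={a,t} ue=∅
  n4: def={d} ue={a,d}

Live sets:
  n0: in=∅ out={a,d}
  n1: in={a,d} out={a,d}
  n2: in=∅ out=∅
  n3: in=∅ out=∅
  n4: in={a,d} out={a,d}

Interference:
  a — {d,f,t}
  d — {a,f,t}
  f — {a,d,t}
  t — {a,d,f}
  v — ∅

Chromatic number:
  lower bound: {a,d,f,t} mutually conflict ⇒ χ ≥ 4
  4-colouring: R0={a,v}  R1={d}  R2={f}  R3={t}
  χ = 4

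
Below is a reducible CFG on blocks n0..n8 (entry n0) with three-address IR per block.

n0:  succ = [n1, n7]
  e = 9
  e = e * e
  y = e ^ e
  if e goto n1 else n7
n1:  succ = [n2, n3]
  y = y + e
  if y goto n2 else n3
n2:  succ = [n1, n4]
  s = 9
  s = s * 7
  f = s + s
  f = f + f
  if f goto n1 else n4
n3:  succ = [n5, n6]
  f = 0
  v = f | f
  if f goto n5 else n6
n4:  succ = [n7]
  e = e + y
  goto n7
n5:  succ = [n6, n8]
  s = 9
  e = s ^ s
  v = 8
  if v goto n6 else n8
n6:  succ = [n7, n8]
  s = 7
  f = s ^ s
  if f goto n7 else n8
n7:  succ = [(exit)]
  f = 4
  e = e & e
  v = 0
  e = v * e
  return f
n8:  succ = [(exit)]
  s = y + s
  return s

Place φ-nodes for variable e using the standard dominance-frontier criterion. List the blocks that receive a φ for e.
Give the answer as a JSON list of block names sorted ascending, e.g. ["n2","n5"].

idom tree: n1←n0 n2←n1 n3←n1 n4←n2 n5←n3 n6←n3 n7←n0 n8←n3
Dom∩ at merges:
  n1: preds {n0,n2}: {n0} ∩ {n0,n1,n2} = {n0}; idom=n0
  n6: preds {n3,n5}: {n0,n1,n3} ∩ {n0,n1,n3,n5} = {n0,n1,n3}; idom=n3
  n7: preds {n0,n4,n6}: {n0} ∩ {n0,n1,n2,n4} ∩ {n0,n1,n3,n6} = {n0}; idom=n0
  n8: preds {n5,n6}: {n0,n1,n3,n5} ∩ {n0,n1,n3,n6} = {n0,n1,n3}; idom=n3

Frontier:
  join n1 pred n0: · stop@n0
  join n1 pred n2: n2→n1 stop@n0
  join n6 pred n3: · stop@n3
  join n6 pred n5: n5 stop@n3
  join n7 pred n0: · stop@n0
  join n7 pred n4: n4→n2→n1 stop@n0
  join n7 pred n6: n6→n3→n1 stop@n0
  join n8 pred n5: n5 stop@n3
  join n8 pred n6: n6 stop@n3
  n0 → ∅
  n1 → {n1,n7}
  n2 → {n1,n7}
  n3 → {n7}
  n4 → {n7}
  n5 → {n6,n8}
  n6 → {n7,n8}
  n7 → ∅
  n8 → ∅

φ for e: defs {n0,n4,n5,n7}
  DF⁺ = {n6,n7,n8}

Answer: ["n6", "n7", "n8"]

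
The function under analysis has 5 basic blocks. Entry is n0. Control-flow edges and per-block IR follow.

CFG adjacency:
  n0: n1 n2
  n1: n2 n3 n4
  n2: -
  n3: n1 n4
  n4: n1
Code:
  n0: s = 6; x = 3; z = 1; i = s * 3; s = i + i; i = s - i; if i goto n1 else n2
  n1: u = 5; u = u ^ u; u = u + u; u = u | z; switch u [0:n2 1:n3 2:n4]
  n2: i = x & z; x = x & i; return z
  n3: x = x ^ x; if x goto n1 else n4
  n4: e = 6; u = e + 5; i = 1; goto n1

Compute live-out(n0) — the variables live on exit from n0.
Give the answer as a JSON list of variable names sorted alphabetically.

Answer: ["x", "z"]

Derivation:
def/use:
  n0: def={i,s,x,z} ue=∅
  n1: def={u} ue={z}
  n2: def={i,x} ue={x,z}
  n3: def={x} ue={x}
  n4: def={e,i,u} ue=∅

Backward fixpoint:
  live n0: ∅→{x,z}
  live n1: {x,z}→{x,z}
  live n2: {x,z}→∅
  live n3: {x,z}→{x,z}
  live n4: {x,z}→{x,z}

live-out(n0) = ["x", "z"]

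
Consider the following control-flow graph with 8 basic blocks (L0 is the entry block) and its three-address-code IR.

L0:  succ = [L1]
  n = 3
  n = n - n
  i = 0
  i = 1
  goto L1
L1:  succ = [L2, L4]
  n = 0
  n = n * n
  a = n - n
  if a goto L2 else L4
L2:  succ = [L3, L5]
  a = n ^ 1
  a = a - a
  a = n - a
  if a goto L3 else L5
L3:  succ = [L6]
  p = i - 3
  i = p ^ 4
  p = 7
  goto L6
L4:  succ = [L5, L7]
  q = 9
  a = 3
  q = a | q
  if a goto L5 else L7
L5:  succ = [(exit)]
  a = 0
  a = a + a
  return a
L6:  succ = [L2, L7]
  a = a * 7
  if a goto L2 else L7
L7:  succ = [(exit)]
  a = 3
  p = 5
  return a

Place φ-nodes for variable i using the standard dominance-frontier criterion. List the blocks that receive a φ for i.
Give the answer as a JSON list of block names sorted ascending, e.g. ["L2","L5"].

idom tree: L1←L0 L2←L1 L3←L2 L4←L1 L5←L1 L6←L3 L7←L1
Dom at joins:
  L2: preds {L1,L6}: {L0,L1} ∩ {L0,L1,L2,L3,L6} = {L0,L1}; idom=L1
  L5: preds {L2,L4}: {L0,L1,L2} ∩ {L0,L1,L4} = {L0,L1}; idom=L1
  L7: preds {L4,L6}: {L0,L1,L4} ∩ {L0,L1,L2,L3,L6} = {L0,L1}; idom=L1

DF derivation:
  join L2 pred L1: · stop@L1
  join L2 pred L6: L6→L3→L2 stop@L1
  join L5 pred L2: L2 stop@L1
  join L5 pred L4: L4 stop@L1
  join L7 pred L4: L4 stop@L1
  join L7 pred L6: L6→L3→L2 stop@L1
  L0: DF=∅
  L1: DF=∅
  L2: DF={L2,L5,L7}
  L3: DF={L2,L7}
  L4: DF={L5,L7}
  L5: DF=∅
  L6: DF={L2,L7}
  L7: DF=∅

φ for i: defs {L0,L3}
  DF⁺ = {L2,L5,L7}

Answer: ["L2", "L5", "L7"]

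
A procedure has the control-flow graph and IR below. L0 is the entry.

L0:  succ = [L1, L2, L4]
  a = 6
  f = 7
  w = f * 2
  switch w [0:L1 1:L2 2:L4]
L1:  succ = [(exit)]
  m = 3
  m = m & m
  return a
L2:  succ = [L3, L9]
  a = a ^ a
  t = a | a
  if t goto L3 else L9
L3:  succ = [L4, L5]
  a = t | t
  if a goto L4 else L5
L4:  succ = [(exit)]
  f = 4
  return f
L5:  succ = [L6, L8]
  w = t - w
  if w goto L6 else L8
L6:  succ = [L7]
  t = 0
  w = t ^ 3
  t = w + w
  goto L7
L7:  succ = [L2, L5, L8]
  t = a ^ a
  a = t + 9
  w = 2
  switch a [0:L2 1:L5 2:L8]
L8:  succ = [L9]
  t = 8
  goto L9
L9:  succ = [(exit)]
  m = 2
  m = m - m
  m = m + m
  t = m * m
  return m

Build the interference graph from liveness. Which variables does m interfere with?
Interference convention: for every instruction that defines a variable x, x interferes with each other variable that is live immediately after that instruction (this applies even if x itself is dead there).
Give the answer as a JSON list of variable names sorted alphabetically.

Block summaries:
  L0: {a,f,w} / ∅
  L1: {m} / {a}
  L2: {a,t} / {a}
  L3: {a} / {t}
  L4: {f} / ∅
  L5: {w} / {t,w}
  L6: {t,w} / ∅
  L7: {a,t,w} / {a}
  L8: {t} / ∅
  L9: {m,t} / ∅

Liveness:
  L0 li=∅ lo={a,w}
  L1 li={a} lo=∅
  L2 li={a,w} lo={t,w}
  L3 li={t,w} lo={a,t,w}
  L4 li=∅ lo=∅
  L5 li={a,t,w} lo={a}
  L6 li={a} lo={a}
  L7 li={a} lo={a,t,w}
  L8 li=∅ lo=∅
  L9 li=∅ lo=∅

Interfere edges:
  a↔{f,m,t,w}
  f↔{a}
  m↔{a,t}
  t↔{a,m,w}
  w↔{a,t}

N(m) = ["a", "t"]

Answer: ["a", "t"]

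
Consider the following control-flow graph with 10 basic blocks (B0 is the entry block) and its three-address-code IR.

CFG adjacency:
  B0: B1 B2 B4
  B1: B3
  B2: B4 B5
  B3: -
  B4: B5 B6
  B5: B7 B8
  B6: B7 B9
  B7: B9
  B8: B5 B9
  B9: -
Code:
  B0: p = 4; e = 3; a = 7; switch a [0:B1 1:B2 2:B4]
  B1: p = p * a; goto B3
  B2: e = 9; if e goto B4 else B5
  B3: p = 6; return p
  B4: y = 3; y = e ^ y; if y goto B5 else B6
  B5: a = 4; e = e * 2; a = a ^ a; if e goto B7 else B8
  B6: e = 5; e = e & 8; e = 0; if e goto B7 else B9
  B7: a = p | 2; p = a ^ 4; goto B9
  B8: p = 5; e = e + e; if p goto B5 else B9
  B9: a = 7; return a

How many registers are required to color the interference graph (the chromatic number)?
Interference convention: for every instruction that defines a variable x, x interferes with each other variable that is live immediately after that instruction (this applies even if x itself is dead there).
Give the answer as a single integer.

Block summaries:
  B0: {a,e,p} / ∅
  B1: {p} / {a,p}
  B2: {e} / ∅
  B3: {p} / ∅
  B4: {y} / {e}
  B5: {a,e} / {e}
  B6: {e} / ∅
  B7: {a,p} / {p}
  B8: {e,p} / {e}
  B9: {a} / ∅

Liveness:
  live B0: ∅→{a,e,p}
  live B1: {a,p}→∅
  live B2: {p}→{e,p}
  live B3: ∅→∅
  live B4: {e,p}→{e,p}
  live B5: {e,p}→{e,p}
  live B6: {p}→{p}
  live B7: {p}→∅
  live B8: {e}→{e,p}
  live B9: ∅→∅

Conflict graph:
  a — {e,p}
  e — {a,p,y}
  p — {a,e,y}
  y — {e,p}

Colouring:
  clique {a,e,p} ⇒ need ≥ 3
  assign a→c2 e→c0 p→c1 y→c2 — no edge inside a register ⇒ χ ≤ 3
  χ = 3

Answer: 3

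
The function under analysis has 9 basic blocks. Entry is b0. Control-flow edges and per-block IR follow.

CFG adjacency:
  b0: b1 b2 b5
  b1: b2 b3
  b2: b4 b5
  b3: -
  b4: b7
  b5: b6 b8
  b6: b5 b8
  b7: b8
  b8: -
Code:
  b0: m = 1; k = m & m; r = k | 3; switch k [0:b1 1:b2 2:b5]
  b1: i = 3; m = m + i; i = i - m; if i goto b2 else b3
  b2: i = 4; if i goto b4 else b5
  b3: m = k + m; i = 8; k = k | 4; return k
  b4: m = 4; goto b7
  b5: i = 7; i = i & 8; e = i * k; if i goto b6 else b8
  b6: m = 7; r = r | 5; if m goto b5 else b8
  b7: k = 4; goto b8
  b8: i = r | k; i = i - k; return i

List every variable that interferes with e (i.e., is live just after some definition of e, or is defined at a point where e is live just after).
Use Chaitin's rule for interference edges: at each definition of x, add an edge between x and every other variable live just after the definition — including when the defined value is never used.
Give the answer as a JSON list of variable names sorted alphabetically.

Per-block:
  b0 def {k,m,r} use ∅
  b1 def {i,m} use {m}
  b2 def {i} use ∅
  b3 def {i,k,m} use {k,m}
  b4 def {m} use ∅
  b5 def {e,i} use {k}
  b6 def {m,r} use {r}
  b7 def {k} use ∅
  b8 def {i} use {k,r}

Live sets:
  live b0: ∅→{k,m,r}
  live b1: {k,m,r}→{k,m,r}
  live b2: {k,r}→{k,r}
  live b3: {k,m}→∅
  live b4: {r}→{r}
  live b5: {k,r}→{k,r}
  live b6: {k,r}→{k,r}
  live b7: {r}→{k,r}
  live b8: {k,r}→∅

Interference:
  e↔{i,k,r}
  i↔{e,k,m,r}
  k↔{e,i,m,r}
  m↔{i,k,r}
  r↔{e,i,k,m}

N(e) = ["i", "k", "r"]

Answer: ["i", "k", "r"]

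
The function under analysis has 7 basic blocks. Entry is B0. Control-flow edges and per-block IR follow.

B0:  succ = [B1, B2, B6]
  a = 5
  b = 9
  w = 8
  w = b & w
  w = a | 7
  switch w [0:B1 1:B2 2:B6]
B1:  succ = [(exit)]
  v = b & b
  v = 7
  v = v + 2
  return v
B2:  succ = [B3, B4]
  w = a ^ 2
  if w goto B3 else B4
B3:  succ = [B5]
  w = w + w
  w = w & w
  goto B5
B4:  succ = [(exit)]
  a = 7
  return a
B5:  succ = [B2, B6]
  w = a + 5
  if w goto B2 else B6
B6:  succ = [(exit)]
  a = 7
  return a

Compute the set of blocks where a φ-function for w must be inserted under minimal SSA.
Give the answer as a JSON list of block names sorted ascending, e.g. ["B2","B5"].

idom tree: B1←B0 B2←B0 B3←B2 B4←B2 B5←B3 B6←B0
Join-block Dom:
  B2: preds {B0,B5}: {B0} ∩ {B0,B2,B3,B5} = {B0}; idom=B0
  B6: preds {B0,B5}: {B0} ∩ {B0,B2,B3,B5} = {B0}; idom=B0

DF derivation:
  join B2 pred B0: · stop@B0
  join B2 pred B5: B5→B3→B2 stop@B0
  join B6 pred B0: · stop@B0
  join B6 pred B5: B5→B3→B2 stop@B0
  DF(B0)=∅
  DF(B1)=∅
  DF(B2)={B2,B6}
  DF(B3)={B2,B6}
  DF(B4)=∅
  DF(B5)={B2,B6}
  DF(B6)=∅

φ for w: defs {B0,B2,B3,B5}
  DF⁺ = {B2,B6}

Answer: ["B2", "B6"]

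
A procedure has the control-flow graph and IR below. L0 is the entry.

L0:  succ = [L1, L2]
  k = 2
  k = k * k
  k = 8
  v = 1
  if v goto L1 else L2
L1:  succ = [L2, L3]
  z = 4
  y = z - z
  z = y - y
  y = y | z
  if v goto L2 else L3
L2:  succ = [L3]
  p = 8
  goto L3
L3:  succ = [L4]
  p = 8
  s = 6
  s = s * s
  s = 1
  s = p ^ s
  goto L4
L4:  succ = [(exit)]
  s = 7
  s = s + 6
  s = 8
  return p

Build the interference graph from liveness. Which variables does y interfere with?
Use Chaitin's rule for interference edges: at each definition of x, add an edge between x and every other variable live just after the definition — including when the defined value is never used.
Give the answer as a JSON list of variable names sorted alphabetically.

Answer: ["v", "z"]

Derivation:
def/use:
  L0: def={k,v} ue=∅
  L1: def={y,z} ue={v}
  L2: def={p} ue=∅
  L3: def={p,s} ue=∅
  L4: def={s} ue={p}

Backward fixpoint:
  live L0: ∅→{v}
  live L1: {v}→∅
  live L2: ∅→∅
  live L3: ∅→{p}
  live L4: {p}→∅

Conflict graph:
  k: ∅
  p: {s}
  s: {p}
  v: {y,z}
  y: {v,z}
  z: {v,y}

N(y) = ["v", "z"]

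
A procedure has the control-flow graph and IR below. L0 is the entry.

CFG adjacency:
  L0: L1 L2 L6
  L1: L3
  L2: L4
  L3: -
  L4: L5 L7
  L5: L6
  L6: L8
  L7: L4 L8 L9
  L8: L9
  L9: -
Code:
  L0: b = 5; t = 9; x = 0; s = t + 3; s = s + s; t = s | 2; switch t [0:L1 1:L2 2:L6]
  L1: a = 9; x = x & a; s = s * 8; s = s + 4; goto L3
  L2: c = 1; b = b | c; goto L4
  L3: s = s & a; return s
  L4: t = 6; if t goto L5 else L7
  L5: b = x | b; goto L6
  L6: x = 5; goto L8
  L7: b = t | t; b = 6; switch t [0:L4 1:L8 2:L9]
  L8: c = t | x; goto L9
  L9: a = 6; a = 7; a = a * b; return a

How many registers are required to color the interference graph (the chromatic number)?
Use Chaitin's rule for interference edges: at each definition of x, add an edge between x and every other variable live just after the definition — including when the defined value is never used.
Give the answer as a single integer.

Answer: 4

Working:
Block summaries:
  L0 def {b,s,t,x} use ∅
  L1 def {a,s,x} use {s,x}
  L2 def {b,c} use {b}
  L3 def {s} use {a,s}
  L4 def {t} use ∅
  L5 def {b} use {b,x}
  L6 def {x} use ∅
  L7 def {b} use {t}
  L8 def {c} use {t,x}
  L9 def {a} use {b}

Backward fixpoint:
  live L0: ∅→{b,s,t,x}
  live L1: {s,x}→{a,s}
  live L2: {b,x}→{b,x}
  live L3: {a,s}→∅
  live L4: {b,x}→{b,t,x}
  live L5: {b,t,x}→{b,t}
  live L6: {b,t}→{b,t,x}
  live L7: {t,x}→{b,t,x}
  live L8: {b,t,x}→{b}
  live L9: {b}→∅

Conflict graph:
  a — {b,s,x}
  b — {a,c,s,t,x}
  c — {b,x}
  s — {a,b,t,x}
  t — {b,s,x}
  x — {a,b,c,s,t}

Chromatic number:
  lower bound: {a,b,s,x} mutually conflict ⇒ χ ≥ 4
  assign a→c3 b→c0 c→c2 s→c2 t→c3 x→c1 — no edge inside a register ⇒ χ ≤ 4
  χ = 4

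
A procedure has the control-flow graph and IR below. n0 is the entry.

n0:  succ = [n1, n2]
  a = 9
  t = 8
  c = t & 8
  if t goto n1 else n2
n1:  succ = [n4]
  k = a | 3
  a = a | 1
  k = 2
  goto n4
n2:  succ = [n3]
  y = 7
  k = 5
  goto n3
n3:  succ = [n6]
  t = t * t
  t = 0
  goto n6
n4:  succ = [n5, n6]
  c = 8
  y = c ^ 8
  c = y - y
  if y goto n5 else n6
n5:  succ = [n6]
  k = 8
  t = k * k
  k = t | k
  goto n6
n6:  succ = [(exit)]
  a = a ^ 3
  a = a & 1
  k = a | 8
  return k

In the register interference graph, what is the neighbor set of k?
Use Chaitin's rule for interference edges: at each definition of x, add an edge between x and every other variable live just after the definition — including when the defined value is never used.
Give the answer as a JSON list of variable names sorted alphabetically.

Answer: ["a", "t"]

Working:
Per-block:
  n0 def {a,c,t} use ∅
  n1 def {a,k} use {a}
  n2 def {k,y} use ∅
  n3 def {t} use {t}
  n4 def {c,y} use ∅
  n5 def {k,t} use ∅
  n6 def {a,k} use {a}

Liveness:
  n0 li=∅ lo={a,t}
  n1 li={a} lo={a}
  n2 li={a,t} lo={a,t}
  n3 li={a,t} lo={a}
  n4 li={a} lo={a}
  n5 li={a} lo={a}
  n6 li={a} lo=∅

Conflict graph:
  a — {c,k,t,y}
  c — {a,t,y}
  k — {a,t}
  t — {a,c,k,y}
  y — {a,c,t}

N(k) = ["a", "t"]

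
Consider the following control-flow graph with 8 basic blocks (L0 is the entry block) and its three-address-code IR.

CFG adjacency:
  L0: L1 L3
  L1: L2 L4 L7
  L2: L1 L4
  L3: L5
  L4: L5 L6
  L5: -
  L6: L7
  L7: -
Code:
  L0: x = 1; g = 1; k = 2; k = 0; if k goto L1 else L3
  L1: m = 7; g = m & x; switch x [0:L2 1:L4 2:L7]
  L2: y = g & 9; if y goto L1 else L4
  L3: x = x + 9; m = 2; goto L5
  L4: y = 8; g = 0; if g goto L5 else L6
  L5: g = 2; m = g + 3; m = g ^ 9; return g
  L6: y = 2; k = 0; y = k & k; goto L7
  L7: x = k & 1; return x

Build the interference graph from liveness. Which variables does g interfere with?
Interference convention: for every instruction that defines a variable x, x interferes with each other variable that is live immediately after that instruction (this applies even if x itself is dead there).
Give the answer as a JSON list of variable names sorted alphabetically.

Answer: ["k", "m", "x"]

Derivation:
def/use:
  L0: {g,k,x} / ∅
  L1: {g,m} / {x}
  L2: {y} / {g}
  L3: {m,x} / {x}
  L4: {g,y} / ∅
  L5: {g,m} / ∅
  L6: {k,y} / ∅
  L7: {x} / {k}

Liveness:
  L0 li=∅ lo={k,x}
  L1 li={k,x} lo={g,k,x}
  L2 li={g,k,x} lo={k,x}
  L3 li={x} lo=∅
  L4 li=∅ lo=∅
  L5 li=∅ lo=∅
  L6 li=∅ lo={k}
  L7 li={k} lo=∅

Interfere edges:
  g↔{k,m,x}
  k↔{g,m,x,y}
  m↔{g,k,x}
  x↔{g,k,m,y}
  y↔{k,x}

N(g) = ["k", "m", "x"]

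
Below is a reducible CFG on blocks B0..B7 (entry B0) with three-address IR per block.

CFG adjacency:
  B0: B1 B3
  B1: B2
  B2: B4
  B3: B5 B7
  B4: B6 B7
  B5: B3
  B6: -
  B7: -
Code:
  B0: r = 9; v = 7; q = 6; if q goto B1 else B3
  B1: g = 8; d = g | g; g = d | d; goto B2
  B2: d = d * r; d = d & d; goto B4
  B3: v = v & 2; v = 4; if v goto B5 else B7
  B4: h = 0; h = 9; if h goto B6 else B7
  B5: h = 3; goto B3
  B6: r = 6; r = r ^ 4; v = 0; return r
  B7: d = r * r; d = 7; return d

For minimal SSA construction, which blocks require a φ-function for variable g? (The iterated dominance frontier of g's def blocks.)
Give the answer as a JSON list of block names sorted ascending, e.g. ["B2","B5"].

Answer: ["B7"]

Working:
idom tree: B1←B0 B2←B1 B3←B0 B4←B2 B5←B3 B6←B4 B7←B0
Dom at joins:
  B3: preds {B0,B5}: {B0} ∩ {B0,B3,B5} = {B0}; idom=B0
  B7: preds {B3,B4}: {B0,B3} ∩ {B0,B1,B2,B4} = {B0}; idom=B0

Frontier:
  B3←B0: walk · to B0
  B3←B5: walk B5→B3 to B0
  B7←B3: walk B3 to B0
  B7←B4: walk B4→B2→B1 to B0
  DF(B0)=∅
  DF(B1)={B7}
  DF(B2)={B7}
  DF(B3)={B3,B7}
  DF(B4)={B7}
  DF(B5)={B3}
  DF(B6)=∅
  DF(B7)=∅

φ for g: defs {B1}
  DF⁺ = {B7}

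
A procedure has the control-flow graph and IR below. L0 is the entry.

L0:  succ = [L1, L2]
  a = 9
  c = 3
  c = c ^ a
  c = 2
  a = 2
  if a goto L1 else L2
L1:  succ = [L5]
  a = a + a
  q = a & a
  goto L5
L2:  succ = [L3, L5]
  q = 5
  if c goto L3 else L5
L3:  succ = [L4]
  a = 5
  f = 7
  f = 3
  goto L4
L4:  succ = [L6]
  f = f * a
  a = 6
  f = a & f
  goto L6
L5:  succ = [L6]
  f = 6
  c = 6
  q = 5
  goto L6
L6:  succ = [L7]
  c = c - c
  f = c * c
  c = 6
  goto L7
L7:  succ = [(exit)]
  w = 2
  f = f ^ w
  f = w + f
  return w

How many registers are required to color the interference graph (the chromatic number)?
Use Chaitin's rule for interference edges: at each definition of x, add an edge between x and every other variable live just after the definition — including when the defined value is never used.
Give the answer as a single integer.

def/use:
  L0 def {a,c} use ∅
  L1 def {a,q} use {a}
  L2 def {q} use {c}
  L3 def {a,f} use ∅
  L4 def {a,f} use {a,f}
  L5 def {c,f,q} use ∅
  L6 def {c,f} use {c}
  L7 def {f,w} use {f}

Live sets:
  L0 li=∅ lo={a,c}
  L1 li={a} lo=∅
  L2 li={c} lo={c}
  L3 li={c} lo={a,c,f}
  L4 li={a,c,f} lo={c}
  L5 li=∅ lo={c}
  L6 li={c} lo={f}
  L7 li={f} lo=∅

Interfere edges:
  a↔{c,f}
  c↔{a,f,q}
  f↔{a,c,w}
  q↔{c}
  w↔{f}

Registers:
  lower bound: {a,c,f} mutually conflict ⇒ χ ≥ 3
  assign a→c2 c→c0 f→c1 q→c1 w→c0 — no edge inside a register ⇒ χ ≤ 3
  χ = 3

Answer: 3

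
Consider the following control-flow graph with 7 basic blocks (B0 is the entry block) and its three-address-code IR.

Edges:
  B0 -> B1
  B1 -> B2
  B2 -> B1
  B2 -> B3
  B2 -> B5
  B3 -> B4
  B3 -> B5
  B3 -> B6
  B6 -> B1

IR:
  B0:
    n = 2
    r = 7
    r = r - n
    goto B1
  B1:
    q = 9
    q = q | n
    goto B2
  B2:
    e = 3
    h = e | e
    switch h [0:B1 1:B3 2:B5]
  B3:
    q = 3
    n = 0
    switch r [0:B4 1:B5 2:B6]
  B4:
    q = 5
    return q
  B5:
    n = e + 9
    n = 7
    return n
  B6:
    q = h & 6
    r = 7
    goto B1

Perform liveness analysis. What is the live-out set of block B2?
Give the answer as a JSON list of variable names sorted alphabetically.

def/use:
  B0 def {n,r} use ∅
  B1 def {q} use {n}
  B2 def {e,h} use ∅
  B3 def {n,q} use {r}
  B4 def {q} use ∅
  B5 def {n} use {e}
  B6 def {q,r} use {h}

Liveness:
  B0 li=∅ lo={n,r}
  B1 li={n,r} lo={n,r}
  B2 li={n,r} lo={e,h,n,r}
  B3 li={e,h,r} lo={e,h,n}
  B4 li=∅ lo=∅
  B5 li={e} lo=∅
  B6 li={h,n} lo={n,r}

live-out(B2) = ["e", "h", "n", "r"]

Answer: ["e", "h", "n", "r"]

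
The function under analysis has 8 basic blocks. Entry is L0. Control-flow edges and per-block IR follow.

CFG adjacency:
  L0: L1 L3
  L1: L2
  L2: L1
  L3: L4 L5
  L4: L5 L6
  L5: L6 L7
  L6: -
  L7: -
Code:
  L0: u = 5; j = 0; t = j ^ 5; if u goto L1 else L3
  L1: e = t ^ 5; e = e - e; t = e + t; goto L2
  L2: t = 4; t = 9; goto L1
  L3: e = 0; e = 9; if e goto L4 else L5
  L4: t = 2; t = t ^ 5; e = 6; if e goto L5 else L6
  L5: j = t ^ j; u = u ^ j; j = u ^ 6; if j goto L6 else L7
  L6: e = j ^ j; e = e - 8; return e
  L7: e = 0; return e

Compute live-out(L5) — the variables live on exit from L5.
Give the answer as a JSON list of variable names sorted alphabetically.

Answer: ["j"]

Working:
Block summaries:
  L0: def={j,t,u} ue=∅
  L1: def={e,t} ue={t}
  L2: def={t} ue=∅
  L3: def={e} ue=∅
  L4: def={e,t} ue=∅
  L5: def={j,u} ue={j,t,u}
  L6: def={e} ue={j}
  L7: def={e} ue=∅

Backward fixpoint:
  L0 li=∅ lo={j,t,u}
  L1 li={t} lo=∅
  L2 li=∅ lo={t}
  L3 li={j,t,u} lo={j,t,u}
  L4 li={j,u} lo={j,t,u}
  L5 li={j,t,u} lo={j}
  L6 li={j} lo=∅
  L7 li=∅ lo=∅

live-out(L5) = ["j"]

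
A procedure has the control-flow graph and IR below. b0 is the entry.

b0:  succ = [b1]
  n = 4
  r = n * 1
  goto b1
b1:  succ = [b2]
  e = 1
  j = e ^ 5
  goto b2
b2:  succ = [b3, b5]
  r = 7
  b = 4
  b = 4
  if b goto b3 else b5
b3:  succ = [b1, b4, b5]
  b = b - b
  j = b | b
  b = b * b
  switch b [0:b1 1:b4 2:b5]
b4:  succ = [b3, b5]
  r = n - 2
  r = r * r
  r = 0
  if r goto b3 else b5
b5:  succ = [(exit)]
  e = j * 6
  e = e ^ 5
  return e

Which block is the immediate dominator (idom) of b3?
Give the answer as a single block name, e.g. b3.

idom tree: b1←b0 b2←b1 b3←b2 b4←b3 b5←b2
Dom at joins:
  b1: preds {b0,b3}: {b0} ∩ {b0,b1,b2,b3} = {b0}; idom=b0
  b3: preds {b2,b4}: {b0,b1,b2} ∩ {b0,b1,b2,b3,b4} = {b0,b1,b2}; idom=b2
  b5: preds {b2,b3,b4}: {b0,b1,b2} ∩ {b0,b1,b2,b3} ∩ {b0,b1,b2,b3,b4} = {b0,b1,b2}; idom=b2

idom(b3) = b2

Answer: b2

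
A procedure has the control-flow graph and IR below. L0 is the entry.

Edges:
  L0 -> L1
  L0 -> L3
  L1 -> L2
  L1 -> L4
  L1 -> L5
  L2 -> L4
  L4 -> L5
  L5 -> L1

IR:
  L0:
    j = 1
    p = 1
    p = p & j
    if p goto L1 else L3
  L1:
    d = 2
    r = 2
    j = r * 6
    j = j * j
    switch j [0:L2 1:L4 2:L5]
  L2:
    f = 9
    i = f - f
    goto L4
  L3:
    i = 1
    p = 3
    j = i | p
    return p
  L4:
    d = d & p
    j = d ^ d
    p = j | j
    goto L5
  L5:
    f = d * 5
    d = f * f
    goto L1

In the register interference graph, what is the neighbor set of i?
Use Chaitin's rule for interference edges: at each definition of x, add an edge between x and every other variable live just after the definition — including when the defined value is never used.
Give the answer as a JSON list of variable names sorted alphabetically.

Answer: ["d", "p"]

Analysis:
def/use:
  L0: {j,p} / ∅
  L1: {d,j,r} / ∅
  L2: {f,i} / ∅
  L3: {i,j,p} / ∅
  L4: {d,j,p} / {d,p}
  L5: {d,f} / {d}

Live sets:
  L0: in=∅ out={p}
  L1: in={p} out={d,p}
  L2: in={d,p} out={d,p}
  L3: in=∅ out=∅
  L4: in={d,p} out={d,p}
  L5: in={d,p} out={p}

Interfere edges:
  d↔{f,i,j,p,r}
  f↔{d,p}
  i↔{d,p}
  j↔{d,p}
  p↔{d,f,i,j,r}
  r↔{d,p}

N(i) = ["d", "p"]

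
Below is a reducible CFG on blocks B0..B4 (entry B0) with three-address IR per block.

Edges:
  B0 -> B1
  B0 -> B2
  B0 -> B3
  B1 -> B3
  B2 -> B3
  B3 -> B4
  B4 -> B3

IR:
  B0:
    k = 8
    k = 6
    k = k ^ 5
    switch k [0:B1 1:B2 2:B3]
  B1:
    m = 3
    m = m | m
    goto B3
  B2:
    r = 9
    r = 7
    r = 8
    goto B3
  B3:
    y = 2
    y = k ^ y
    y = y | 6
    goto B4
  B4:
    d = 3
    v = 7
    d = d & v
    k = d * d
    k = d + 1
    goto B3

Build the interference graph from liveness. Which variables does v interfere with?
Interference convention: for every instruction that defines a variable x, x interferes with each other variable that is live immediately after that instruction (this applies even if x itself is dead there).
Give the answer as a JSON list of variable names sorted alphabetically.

Per-block:
  B0: {k} / ∅
  B1: {m} / ∅
  B2: {r} / ∅
  B3: {y} / {k}
  B4: {d,k,v} / ∅

Liveness:
  live B0: ∅→{k}
  live B1: {k}→{k}
  live B2: {k}→{k}
  live B3: {k}→∅
  live B4: ∅→{k}

Conflict graph:
  d — {k,v}
  k — {d,m,r,y}
  m — {k}
  r — {k}
  v — {d}
  y — {k}

N(v) = ["d"]

Answer: ["d"]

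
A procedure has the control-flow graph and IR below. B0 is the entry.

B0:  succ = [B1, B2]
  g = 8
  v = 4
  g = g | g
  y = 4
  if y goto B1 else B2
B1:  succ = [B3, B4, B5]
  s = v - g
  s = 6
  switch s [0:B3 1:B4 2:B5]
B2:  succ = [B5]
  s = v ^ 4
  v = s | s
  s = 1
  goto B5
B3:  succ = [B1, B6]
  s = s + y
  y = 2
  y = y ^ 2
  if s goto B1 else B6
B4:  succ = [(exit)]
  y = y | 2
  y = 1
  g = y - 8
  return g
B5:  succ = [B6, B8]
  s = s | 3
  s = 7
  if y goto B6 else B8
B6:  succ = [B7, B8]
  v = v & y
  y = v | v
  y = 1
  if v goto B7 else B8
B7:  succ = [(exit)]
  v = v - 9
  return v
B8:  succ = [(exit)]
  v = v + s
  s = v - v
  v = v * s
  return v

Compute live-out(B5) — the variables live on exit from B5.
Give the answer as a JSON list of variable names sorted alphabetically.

Block summaries:
  B0: {g,v,y} / ∅
  B1: {s} / {g,v}
  B2: {s,v} / {v}
  B3: {s,y} / {s,y}
  B4: {g,y} / {y}
  B5: {s} / {s,y}
  B6: {v,y} / {v,y}
  B7: {v} / {v}
  B8: {s,v} / {s,v}

Liveness:
  B0: in=∅ out={g,v,y}
  B1: in={g,v,y} out={g,s,v,y}
  B2: in={v,y} out={s,v,y}
  B3: in={g,s,v,y} out={g,s,v,y}
  B4: in={y} out=∅
  B5: in={s,v,y} out={s,v,y}
  B6: in={s,v,y} out={s,v}
  B7: in={v} out=∅
  B8: in={s,v} out=∅

live-out(B5) = ["s", "v", "y"]

Answer: ["s", "v", "y"]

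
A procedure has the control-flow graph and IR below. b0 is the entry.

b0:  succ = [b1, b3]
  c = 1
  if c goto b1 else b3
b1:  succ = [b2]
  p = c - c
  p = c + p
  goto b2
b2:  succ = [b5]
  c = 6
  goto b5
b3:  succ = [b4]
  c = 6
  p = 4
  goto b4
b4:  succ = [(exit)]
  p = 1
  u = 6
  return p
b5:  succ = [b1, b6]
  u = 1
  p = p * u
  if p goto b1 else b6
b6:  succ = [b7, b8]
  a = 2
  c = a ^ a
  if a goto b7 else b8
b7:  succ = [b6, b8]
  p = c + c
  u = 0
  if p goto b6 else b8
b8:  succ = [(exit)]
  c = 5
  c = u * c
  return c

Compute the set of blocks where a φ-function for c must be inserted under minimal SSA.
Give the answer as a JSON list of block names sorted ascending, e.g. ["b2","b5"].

Answer: ["b1", "b6"]

Analysis:
idom tree: b1←b0 b2←b1 b3←b0 b4←b3 b5←b2 b6←b5 b7←b6 b8←b6
Dom∩ at merges:
  b1: preds {b0,b5}: {b0} ∩ {b0,b1,b2,b5} = {b0}; idom=b0
  b6: preds {b5,b7}: {b0,b1,b2,b5} ∩ {b0,b1,b2,b5,b6,b7} = {b0,b1,b2,b5}; idom=b5
  b8: preds {b6,b7}: {b0,b1,b2,b5,b6} ∩ {b0,b1,b2,b5,b6,b7} = {b0,b1,b2,b5,b6}; idom=b6

Frontier:
  b1←b0: walk · to b0
  b1←b5: walk b5→b2→b1 to b0
  b6←b5: walk · to b5
  b6←b7: walk b7→b6 to b5
  b8←b6: walk · to b6
  b8←b7: walk b7 to b6
  b0 → ∅
  b1 → {b1}
  b2 → {b1}
  b3 → ∅
  b4 → ∅
  b5 → {b1}
  b6 → {b6}
  b7 → {b6,b8}
  b8 → ∅

φ for c: defs {b0,b2,b3,b6,b8}
  DF⁺ = {b1,b6}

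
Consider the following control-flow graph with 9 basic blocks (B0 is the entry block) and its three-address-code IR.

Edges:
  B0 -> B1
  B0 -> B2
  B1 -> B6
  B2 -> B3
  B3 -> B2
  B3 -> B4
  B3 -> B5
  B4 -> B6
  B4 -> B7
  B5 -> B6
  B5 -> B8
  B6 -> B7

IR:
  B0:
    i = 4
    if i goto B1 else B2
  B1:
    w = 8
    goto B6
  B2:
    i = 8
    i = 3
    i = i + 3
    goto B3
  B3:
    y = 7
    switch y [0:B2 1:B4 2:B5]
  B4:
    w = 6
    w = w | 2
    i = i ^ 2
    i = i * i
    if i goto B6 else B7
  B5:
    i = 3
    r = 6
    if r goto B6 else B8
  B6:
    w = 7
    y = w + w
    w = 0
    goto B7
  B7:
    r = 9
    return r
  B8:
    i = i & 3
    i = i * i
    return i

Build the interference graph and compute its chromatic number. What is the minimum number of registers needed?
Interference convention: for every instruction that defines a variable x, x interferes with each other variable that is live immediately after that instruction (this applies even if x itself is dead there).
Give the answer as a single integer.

Answer: 2

Analysis:
Block summaries:
  B0: def={i} ue=∅
  B1: def={w} ue=∅
  B2: def={i} ue=∅
  B3: def={y} ue=∅
  B4: def={i,w} ue={i}
  B5: def={i,r} ue=∅
  B6: def={w,y} ue=∅
  B7: def={r} ue=∅
  B8: def={i} ue={i}

Live sets:
  live B0: ∅→∅
  live B1: ∅→∅
  live B2: ∅→{i}
  live B3: {i}→{i}
  live B4: {i}→∅
  live B5: ∅→{i}
  live B6: ∅→∅
  live B7: ∅→∅
  live B8: {i}→∅

Conflict graph:
  i: {r,w,y}
  r: {i}
  w: {i}
  y: {i}

Chromatic number:
  lower bound: {i,r} mutually conflict ⇒ χ ≥ 2
  assign i→R0 r→R1 w→R1 y→R1 — no edge inside a register ⇒ χ ≤ 2
  χ = 2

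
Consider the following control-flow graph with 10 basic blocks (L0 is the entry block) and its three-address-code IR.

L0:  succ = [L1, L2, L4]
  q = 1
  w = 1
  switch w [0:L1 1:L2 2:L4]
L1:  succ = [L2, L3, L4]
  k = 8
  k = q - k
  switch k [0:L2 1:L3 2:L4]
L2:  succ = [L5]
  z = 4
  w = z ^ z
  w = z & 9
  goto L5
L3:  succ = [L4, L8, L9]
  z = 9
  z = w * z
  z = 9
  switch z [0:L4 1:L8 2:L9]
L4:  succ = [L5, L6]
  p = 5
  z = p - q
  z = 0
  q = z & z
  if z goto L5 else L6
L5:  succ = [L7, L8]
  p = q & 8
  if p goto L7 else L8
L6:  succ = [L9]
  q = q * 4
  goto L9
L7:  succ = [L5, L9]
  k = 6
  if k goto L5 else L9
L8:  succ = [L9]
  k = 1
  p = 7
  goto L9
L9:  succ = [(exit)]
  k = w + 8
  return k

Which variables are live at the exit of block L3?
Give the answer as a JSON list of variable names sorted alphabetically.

Answer: ["q", "w"]

Working:
Per-block:
  L0: def={q,w} ue=∅
  L1: def={k} ue={q}
  L2: def={w,z} ue=∅
  L3: def={z} ue={w}
  L4: def={p,q,z} ue={q}
  L5: def={p} ue={q}
  L6: def={q} ue={q}
  L7: def={k} ue=∅
  L8: def={k,p} ue=∅
  L9: def={k} ue={w}

Live sets:
  L0: in=∅ out={q,w}
  L1: in={q,w} out={q,w}
  L2: in={q} out={q,w}
  L3: in={q,w} out={q,w}
  L4: in={q,w} out={q,w}
  L5: in={q,w} out={q,w}
  L6: in={q,w} out={w}
  L7: in={q,w} out={q,w}
  L8: in={w} out={w}
  L9: in={w} out=∅

live-out(L3) = ["q", "w"]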